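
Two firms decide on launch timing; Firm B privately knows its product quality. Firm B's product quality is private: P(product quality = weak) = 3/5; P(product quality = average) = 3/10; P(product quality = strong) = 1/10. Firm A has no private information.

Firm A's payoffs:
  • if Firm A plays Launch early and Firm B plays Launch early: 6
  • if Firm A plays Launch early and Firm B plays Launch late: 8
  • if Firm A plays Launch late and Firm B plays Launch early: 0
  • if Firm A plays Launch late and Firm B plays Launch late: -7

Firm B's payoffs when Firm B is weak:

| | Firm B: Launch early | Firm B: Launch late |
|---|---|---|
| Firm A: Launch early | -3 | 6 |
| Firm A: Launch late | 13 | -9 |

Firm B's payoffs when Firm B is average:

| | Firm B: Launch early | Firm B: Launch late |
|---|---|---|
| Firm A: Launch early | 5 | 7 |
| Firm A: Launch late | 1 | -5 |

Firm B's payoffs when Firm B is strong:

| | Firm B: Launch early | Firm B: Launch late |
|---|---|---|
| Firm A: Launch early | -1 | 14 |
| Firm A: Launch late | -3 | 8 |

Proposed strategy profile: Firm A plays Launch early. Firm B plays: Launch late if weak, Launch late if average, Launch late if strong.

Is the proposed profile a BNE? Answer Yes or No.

Firm A plays Launch early: E[Launch early] = 3/5·(8) + 3/10·(8) + 1/10·(8) = 8; E[Launch late] = -7. Best-responding. ✓
Firm B (product quality weak), facing Launch early: Launch early gives -3, Launch late gives 6. Proposed Launch late is best. ✓
Firm B (product quality average), facing Launch early: Launch early gives 5, Launch late gives 7. Proposed Launch late is best. ✓
Firm B (product quality strong), facing Launch early: Launch early gives -1, Launch late gives 14. Proposed Launch late is best. ✓

Yes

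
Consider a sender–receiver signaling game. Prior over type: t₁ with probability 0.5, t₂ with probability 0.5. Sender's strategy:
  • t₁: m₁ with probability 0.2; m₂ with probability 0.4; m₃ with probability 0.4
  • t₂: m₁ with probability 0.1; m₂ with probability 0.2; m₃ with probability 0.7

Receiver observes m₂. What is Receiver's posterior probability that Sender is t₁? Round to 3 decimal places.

P(m₂) = 0.5·0.4 + 0.5·0.2 = 0.3
P(t₁ | m₂) = (0.5·0.4) / 0.3 = 0.2 / 0.3 = 0.666667

0.667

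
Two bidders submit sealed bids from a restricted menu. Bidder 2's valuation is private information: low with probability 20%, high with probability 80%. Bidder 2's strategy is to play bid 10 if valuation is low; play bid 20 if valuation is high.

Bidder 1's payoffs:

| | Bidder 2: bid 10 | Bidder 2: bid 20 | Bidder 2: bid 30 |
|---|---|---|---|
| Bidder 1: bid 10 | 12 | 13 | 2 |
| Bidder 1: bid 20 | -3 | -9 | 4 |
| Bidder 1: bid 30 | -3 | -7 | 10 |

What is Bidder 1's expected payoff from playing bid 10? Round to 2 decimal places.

12.80

E[bid 10] = 0.2·12 + 0.8·13 = 2.4 + 10.4 = 12.8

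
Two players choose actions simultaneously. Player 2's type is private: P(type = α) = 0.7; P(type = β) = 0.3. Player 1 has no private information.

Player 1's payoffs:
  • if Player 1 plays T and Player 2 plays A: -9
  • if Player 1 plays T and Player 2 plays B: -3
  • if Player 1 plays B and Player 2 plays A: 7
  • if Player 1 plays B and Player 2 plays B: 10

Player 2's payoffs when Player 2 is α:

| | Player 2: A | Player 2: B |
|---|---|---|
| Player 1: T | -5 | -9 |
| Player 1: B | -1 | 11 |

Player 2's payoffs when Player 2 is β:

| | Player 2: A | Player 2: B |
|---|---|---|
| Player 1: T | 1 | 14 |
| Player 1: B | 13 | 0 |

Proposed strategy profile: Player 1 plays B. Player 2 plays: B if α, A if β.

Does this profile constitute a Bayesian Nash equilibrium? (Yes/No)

Yes

A profile is a BNE iff every type of every player is best-responding given beliefs about the other side.
Player 1 plays B: E[B] = 0.7·(10) + 0.3·(7) = 9.1; E[T] = -4.8. Best-responding. ✓
Player 2 (type α), facing B: A gives -1, B gives 11. Proposed B is best. ✓
Player 2 (type β), facing B: A gives 13, B gives 0. Proposed A is best. ✓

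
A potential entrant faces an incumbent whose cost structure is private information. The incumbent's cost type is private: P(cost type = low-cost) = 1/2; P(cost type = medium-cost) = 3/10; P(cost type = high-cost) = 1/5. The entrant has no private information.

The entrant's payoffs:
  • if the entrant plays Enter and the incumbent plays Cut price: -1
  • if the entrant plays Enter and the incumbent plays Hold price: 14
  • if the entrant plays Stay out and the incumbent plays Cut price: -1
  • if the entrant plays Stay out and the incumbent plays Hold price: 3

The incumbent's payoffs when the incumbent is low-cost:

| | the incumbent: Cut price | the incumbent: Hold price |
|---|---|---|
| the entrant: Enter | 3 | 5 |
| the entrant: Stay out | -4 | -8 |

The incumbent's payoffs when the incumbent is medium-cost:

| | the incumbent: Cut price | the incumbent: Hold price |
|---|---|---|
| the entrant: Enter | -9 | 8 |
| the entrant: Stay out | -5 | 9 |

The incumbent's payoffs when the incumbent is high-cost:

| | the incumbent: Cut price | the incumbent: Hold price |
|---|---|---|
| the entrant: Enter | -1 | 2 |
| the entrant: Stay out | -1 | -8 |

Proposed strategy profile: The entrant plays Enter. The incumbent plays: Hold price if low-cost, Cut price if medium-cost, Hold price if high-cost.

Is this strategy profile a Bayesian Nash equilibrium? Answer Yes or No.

No

The entrant plays Enter: E[Enter] = 1/2·(14) + 3/10·(-1) + 1/5·(14) = 19/2; E[Stay out] = 9/5. Best-responding. ✓
The incumbent (cost type low-cost), facing Enter: Cut price gives 3, Hold price gives 5. Proposed Hold price is best. ✓
The incumbent (cost type medium-cost), facing Enter: Cut price gives -9, Hold price gives 8. Proposed Cut price is not best — profitable deviation exists. ✗
The incumbent (cost type high-cost), facing Enter: Cut price gives -1, Hold price gives 2. Proposed Hold price is best. ✓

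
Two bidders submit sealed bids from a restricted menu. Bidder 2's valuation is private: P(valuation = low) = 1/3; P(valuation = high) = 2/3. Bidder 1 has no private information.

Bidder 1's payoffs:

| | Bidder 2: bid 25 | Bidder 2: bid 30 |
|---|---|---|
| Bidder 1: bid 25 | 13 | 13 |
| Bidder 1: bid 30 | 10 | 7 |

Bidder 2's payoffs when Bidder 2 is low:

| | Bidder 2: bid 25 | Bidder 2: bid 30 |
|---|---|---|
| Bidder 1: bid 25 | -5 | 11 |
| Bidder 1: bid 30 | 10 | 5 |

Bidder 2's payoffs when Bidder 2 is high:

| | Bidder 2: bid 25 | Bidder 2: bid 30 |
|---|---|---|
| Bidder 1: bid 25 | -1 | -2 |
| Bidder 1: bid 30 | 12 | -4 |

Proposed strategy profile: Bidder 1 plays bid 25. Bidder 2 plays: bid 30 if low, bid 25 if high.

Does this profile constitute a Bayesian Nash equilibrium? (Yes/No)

Yes

Bidder 1 plays bid 25: E[bid 25] = 1/3·(13) + 2/3·(13) = 13; E[bid 30] = 9. Best-responding. ✓
Bidder 2 (valuation low), facing bid 25: bid 25 gives -5, bid 30 gives 11. Proposed bid 30 is best. ✓
Bidder 2 (valuation high), facing bid 25: bid 25 gives -1, bid 30 gives -2. Proposed bid 25 is best. ✓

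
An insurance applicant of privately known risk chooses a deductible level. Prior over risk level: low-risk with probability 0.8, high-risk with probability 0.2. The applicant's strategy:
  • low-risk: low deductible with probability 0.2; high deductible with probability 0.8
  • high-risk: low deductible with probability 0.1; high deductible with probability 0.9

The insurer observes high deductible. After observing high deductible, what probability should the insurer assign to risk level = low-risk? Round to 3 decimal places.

0.780

P(high deductible) = 0.8·0.8 + 0.2·0.9 = 0.82
P(low-risk | high deductible) = (0.8·0.8) / 0.82 = 0.64 / 0.82 = 0.780488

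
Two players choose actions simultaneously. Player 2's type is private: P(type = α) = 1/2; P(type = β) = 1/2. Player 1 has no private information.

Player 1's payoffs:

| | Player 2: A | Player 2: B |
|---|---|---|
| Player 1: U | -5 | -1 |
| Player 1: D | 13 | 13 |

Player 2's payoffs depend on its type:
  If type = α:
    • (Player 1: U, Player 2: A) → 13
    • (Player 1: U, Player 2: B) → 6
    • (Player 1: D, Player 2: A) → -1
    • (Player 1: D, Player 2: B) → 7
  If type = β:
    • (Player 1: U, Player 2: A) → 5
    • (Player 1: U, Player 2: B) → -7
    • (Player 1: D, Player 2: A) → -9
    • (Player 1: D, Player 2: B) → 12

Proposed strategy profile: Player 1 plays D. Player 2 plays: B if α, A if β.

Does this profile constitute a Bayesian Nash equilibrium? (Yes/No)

No

Player 1 plays D: E[D] = 1/2·(13) + 1/2·(13) = 13; E[U] = -3. Best-responding. ✓
Player 2 (type α), facing D: A gives -1, B gives 7. Proposed B is best. ✓
Player 2 (type β), facing D: A gives -9, B gives 12. Proposed A is not best — profitable deviation exists. ✗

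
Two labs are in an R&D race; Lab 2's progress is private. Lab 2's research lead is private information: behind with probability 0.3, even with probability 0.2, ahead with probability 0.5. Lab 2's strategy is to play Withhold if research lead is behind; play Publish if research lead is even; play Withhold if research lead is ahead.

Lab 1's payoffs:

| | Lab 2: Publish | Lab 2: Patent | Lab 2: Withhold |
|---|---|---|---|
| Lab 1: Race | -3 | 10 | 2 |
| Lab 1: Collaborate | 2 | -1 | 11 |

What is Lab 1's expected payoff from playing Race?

E[Race] = 0.3·2 + 0.2·(-3) + 0.5·2 = 0.6 + (-0.6) + 1 = 1

1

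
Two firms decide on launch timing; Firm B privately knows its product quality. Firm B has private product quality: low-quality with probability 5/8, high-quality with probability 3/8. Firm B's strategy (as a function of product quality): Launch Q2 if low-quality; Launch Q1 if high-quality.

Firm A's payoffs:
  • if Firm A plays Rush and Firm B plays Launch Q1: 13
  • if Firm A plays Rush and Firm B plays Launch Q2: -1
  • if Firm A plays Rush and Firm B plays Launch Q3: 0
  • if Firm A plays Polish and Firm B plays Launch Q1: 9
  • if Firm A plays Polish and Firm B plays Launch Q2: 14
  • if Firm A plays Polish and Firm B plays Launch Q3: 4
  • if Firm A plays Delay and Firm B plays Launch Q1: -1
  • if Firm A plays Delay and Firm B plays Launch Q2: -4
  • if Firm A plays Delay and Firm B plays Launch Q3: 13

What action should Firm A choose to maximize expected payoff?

Compute Firm A's expected payoff for each action, taking the expectation over Firm B's type.
E[Rush] = 5/8·(-1) + 3/8·(13) = 17/4
E[Polish] = 5/8·(14) + 3/8·(9) = 97/8
E[Delay] = 5/8·(-4) + 3/8·(-1) = -23/8
Best response: Polish (97/8 is the largest).

Polish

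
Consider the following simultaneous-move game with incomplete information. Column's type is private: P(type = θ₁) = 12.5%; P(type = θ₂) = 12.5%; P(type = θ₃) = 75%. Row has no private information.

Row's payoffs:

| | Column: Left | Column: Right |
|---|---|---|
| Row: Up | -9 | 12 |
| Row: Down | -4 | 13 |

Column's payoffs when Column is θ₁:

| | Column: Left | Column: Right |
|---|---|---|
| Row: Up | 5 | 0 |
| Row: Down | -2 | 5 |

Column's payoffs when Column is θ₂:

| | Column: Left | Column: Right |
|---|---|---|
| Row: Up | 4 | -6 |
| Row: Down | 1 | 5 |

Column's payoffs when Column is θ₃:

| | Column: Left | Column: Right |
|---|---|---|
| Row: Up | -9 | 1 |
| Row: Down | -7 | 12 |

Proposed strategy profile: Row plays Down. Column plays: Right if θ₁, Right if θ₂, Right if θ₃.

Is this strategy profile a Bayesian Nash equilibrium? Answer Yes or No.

Row plays Down: E[Down] = 0.125·(13) + 0.125·(13) + 0.75·(13) = 13; E[Up] = 12. Best-responding. ✓
Column (type θ₁), facing Down: Left gives -2, Right gives 5. Proposed Right is best. ✓
Column (type θ₂), facing Down: Left gives 1, Right gives 5. Proposed Right is best. ✓
Column (type θ₃), facing Down: Left gives -7, Right gives 12. Proposed Right is best. ✓

Yes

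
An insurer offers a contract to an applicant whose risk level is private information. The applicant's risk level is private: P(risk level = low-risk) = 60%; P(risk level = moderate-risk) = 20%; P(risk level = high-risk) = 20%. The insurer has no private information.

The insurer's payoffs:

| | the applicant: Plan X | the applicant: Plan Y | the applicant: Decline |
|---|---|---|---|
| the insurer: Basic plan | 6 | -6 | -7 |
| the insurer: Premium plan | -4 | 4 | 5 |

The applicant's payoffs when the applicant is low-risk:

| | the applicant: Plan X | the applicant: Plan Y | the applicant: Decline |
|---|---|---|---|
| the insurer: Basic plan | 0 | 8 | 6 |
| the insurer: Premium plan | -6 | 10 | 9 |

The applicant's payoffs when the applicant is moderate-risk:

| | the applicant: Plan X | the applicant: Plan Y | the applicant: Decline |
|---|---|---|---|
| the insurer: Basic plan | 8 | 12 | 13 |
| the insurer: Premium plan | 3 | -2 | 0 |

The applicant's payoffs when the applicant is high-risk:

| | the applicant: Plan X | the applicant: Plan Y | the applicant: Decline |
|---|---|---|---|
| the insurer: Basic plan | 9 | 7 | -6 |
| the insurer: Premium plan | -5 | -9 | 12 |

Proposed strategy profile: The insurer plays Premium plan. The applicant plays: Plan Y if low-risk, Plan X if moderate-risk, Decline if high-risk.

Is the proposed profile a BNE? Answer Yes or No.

Yes

The insurer plays Premium plan: E[Premium plan] = 0.6·(4) + 0.2·(-4) + 0.2·(5) = 2.6; E[Basic plan] = -3.8. Best-responding. ✓
The applicant (risk level low-risk), facing Premium plan: Plan X gives -6, Plan Y gives 10, Decline gives 9. Proposed Plan Y is best. ✓
The applicant (risk level moderate-risk), facing Premium plan: Plan X gives 3, Plan Y gives -2, Decline gives 0. Proposed Plan X is best. ✓
The applicant (risk level high-risk), facing Premium plan: Plan X gives -5, Plan Y gives -9, Decline gives 12. Proposed Decline is best. ✓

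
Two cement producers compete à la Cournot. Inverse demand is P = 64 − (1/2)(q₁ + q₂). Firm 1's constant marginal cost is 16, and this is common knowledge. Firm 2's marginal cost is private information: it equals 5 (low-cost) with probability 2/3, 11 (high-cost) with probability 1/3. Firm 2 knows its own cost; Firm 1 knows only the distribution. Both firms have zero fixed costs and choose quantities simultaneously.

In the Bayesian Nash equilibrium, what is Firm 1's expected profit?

Type-c best response for Firm 2: q₂(c) = (64 − c) − q₁/2.
Firm 1 maximizes expected profit; its first-order condition is 64 − q₁ − (1/2)E[q₂] − 16 = 0.
Substituting E[q₂] and solving: E[c₂] = 7, so q₁ = (64 − 2·16 + 7)/(3/2) = 26.
E[P] = 64 − (1/2)·(q₁ + E[q₂]) = 29; Firm 1's expected profit = (E[P] − 16)·q₁ = (29 − 16)·26 = 338.

338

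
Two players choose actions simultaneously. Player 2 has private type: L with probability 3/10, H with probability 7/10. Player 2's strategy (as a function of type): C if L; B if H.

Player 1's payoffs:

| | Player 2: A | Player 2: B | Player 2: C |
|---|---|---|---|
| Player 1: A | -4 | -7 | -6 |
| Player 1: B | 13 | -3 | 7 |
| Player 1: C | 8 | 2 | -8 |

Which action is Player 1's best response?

Compute Player 1's expected payoff for each action, taking the expectation over Player 2's type.
E[A] = 3/10·(-6) + 7/10·(-7) = -67/10
E[B] = 3/10·(7) + 7/10·(-3) = 0
E[C] = 3/10·(-8) + 7/10·(2) = -1
Best response: B (0 is the largest).

B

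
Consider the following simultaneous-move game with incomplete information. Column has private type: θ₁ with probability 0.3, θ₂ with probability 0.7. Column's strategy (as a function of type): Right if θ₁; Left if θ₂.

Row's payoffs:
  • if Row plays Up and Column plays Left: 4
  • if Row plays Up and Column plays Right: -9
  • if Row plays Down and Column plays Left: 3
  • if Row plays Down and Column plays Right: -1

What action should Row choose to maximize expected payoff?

Down

E[Up] = 0.3·(-9) + 0.7·(4) = 0.1
E[Down] = 0.3·(-1) + 0.7·(3) = 1.8
Best response: Down (1.8 is the largest).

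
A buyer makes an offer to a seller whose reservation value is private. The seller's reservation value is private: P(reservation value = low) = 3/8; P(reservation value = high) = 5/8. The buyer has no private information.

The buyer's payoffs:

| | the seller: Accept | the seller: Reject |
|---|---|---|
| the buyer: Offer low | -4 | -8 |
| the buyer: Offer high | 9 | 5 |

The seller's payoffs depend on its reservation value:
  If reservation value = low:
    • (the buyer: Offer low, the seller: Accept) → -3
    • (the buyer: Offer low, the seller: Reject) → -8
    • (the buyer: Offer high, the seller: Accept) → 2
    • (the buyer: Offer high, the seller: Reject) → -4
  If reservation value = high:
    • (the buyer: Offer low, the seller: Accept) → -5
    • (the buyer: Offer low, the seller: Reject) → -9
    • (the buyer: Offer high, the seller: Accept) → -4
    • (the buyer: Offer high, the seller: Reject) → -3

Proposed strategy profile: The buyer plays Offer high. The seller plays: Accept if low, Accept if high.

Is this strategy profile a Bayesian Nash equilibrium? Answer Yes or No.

The buyer plays Offer high: E[Offer high] = 3/8·(9) + 5/8·(9) = 9; E[Offer low] = -4. Best-responding. ✓
The seller (reservation value low), facing Offer high: Accept gives 2, Reject gives -4. Proposed Accept is best. ✓
The seller (reservation value high), facing Offer high: Accept gives -4, Reject gives -3. Proposed Accept is not best — profitable deviation exists. ✗

No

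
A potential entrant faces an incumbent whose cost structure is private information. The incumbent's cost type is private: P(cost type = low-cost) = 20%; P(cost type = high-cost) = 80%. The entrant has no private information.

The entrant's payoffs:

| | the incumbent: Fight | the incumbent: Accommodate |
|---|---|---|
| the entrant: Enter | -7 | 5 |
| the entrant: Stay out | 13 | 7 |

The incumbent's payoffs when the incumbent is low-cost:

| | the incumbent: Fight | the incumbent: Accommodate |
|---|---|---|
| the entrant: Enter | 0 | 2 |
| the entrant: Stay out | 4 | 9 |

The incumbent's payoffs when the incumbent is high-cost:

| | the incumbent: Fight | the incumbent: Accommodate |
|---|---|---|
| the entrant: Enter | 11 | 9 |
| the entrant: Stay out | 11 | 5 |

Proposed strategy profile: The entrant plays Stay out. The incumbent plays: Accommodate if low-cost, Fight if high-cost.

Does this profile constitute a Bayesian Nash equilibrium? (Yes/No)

The entrant plays Stay out: E[Stay out] = 0.2·(7) + 0.8·(13) = 11.8; E[Enter] = -4.6. Best-responding. ✓
The incumbent (cost type low-cost), facing Stay out: Fight gives 4, Accommodate gives 9. Proposed Accommodate is best. ✓
The incumbent (cost type high-cost), facing Stay out: Fight gives 11, Accommodate gives 5. Proposed Fight is best. ✓

Yes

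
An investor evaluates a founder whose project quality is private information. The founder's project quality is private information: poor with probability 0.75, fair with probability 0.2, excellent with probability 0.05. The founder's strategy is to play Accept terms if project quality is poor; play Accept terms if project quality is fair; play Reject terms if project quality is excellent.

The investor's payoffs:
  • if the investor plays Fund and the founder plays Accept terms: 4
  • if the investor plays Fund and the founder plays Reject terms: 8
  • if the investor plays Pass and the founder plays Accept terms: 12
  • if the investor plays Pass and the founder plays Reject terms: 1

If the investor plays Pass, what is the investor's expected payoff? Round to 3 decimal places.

11.450

Take the expectation over the founder's project quality, weighting each type's action by its prior probability.
E[Pass] = 0.75·12 + 0.2·12 + 0.05·1 = 9 + 2.4 + 0.05 = 11.45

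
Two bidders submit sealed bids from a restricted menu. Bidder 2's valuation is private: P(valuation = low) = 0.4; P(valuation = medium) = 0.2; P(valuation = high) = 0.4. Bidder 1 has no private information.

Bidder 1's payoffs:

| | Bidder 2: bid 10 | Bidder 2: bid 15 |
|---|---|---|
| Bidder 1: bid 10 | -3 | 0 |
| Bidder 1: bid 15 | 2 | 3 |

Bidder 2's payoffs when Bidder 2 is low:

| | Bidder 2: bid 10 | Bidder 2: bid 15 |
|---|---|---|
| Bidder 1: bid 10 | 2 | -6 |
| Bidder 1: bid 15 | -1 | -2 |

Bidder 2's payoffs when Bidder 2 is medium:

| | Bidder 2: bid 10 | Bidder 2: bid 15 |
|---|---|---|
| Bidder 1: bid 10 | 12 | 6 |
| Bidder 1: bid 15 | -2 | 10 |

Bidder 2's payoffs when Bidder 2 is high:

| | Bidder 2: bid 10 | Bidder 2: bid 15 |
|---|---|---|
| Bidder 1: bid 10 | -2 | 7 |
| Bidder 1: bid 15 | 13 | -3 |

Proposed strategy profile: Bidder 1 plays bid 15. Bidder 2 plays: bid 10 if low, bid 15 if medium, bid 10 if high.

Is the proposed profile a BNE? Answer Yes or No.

Yes

Bidder 1 plays bid 15: E[bid 15] = 0.4·(2) + 0.2·(3) + 0.4·(2) = 2.2; E[bid 10] = -2.4. Best-responding. ✓
Bidder 2 (valuation low), facing bid 15: bid 10 gives -1, bid 15 gives -2. Proposed bid 10 is best. ✓
Bidder 2 (valuation medium), facing bid 15: bid 10 gives -2, bid 15 gives 10. Proposed bid 15 is best. ✓
Bidder 2 (valuation high), facing bid 15: bid 10 gives 13, bid 15 gives -3. Proposed bid 10 is best. ✓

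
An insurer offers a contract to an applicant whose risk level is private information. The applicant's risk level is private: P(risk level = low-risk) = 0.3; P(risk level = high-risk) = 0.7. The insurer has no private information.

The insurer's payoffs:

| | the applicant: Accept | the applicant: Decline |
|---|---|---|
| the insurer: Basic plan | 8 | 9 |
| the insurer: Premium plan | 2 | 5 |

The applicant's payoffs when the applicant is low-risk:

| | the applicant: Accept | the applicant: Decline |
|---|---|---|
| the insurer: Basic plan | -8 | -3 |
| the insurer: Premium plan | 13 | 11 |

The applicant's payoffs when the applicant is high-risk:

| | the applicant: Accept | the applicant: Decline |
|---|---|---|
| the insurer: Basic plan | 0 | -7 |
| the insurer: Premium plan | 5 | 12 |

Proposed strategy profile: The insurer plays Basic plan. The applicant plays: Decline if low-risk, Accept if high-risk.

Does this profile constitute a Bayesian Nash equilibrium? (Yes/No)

Yes

The insurer plays Basic plan: E[Basic plan] = 0.3·(9) + 0.7·(8) = 8.3; E[Premium plan] = 2.9. Best-responding. ✓
The applicant (risk level low-risk), facing Basic plan: Accept gives -8, Decline gives -3. Proposed Decline is best. ✓
The applicant (risk level high-risk), facing Basic plan: Accept gives 0, Decline gives -7. Proposed Accept is best. ✓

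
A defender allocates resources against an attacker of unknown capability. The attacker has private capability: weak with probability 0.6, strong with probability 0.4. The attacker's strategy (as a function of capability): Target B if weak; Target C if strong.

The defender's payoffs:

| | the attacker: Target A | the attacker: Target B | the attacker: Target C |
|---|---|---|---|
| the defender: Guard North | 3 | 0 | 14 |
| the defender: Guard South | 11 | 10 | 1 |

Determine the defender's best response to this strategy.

Guard South

E[Guard North] = 0.6·(0) + 0.4·(14) = 5.6
E[Guard South] = 0.6·(10) + 0.4·(1) = 6.4
Best response: Guard South (6.4 is the largest).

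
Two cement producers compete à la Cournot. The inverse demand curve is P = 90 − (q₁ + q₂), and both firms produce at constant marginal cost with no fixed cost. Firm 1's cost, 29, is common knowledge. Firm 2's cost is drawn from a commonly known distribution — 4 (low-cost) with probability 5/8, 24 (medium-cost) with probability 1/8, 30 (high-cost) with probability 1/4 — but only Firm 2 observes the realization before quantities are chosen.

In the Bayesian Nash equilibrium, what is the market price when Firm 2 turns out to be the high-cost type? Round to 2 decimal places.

52.50

Type-c best response for Firm 2: q₂(c) = (90 − c)/2 − q₁/2.
Firm 1 maximizes expected profit; its first-order condition is 90 − 2q₁ − E[q₂] − 29 = 0.
Substituting E[q₂] and solving: E[c₂] = 13, so q₁ = (90 − 2·29 + 13)/3 = 15.
q₂(high-cost) = 22.5, so P = 90 − (15 + 22.5) = 52.5.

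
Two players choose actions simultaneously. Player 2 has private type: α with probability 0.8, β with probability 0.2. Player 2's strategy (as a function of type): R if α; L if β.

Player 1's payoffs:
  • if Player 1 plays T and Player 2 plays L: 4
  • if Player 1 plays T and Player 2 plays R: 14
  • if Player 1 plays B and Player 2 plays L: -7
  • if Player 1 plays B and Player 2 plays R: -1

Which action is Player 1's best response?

E[T] = 0.8·(14) + 0.2·(4) = 12
E[B] = 0.8·(-1) + 0.2·(-7) = -2.2
Best response: T (12 is the largest).

T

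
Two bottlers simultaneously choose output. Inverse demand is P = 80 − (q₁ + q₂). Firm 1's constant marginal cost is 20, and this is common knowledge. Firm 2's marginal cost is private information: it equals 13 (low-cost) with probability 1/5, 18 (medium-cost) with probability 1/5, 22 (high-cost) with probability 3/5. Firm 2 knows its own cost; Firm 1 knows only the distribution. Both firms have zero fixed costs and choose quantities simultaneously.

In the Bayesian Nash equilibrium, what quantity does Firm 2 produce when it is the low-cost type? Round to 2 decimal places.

23.60

Each type of Firm 2 best-responds to q₁; Firm 1 best-responds to the expected q₂ over Firm 2's types.
Firm 2 with cost c maximizes (80 − (q₁+q₂) − c)·q₂, giving q₂(c) = (80 − c − q₁)/2.
E[c₂] = 1/5·13 + 1/5·18 + 3/5·22 = 19.4
Firm 1's FOC against E[q₂] yields q₁ = (80 − 2·20 + E[c₂])/3 = (80 − 40 + 19.4)/3 = 19.8.
q₂(low-cost) = (80 − 13 − 19.8)/2 = 23.6.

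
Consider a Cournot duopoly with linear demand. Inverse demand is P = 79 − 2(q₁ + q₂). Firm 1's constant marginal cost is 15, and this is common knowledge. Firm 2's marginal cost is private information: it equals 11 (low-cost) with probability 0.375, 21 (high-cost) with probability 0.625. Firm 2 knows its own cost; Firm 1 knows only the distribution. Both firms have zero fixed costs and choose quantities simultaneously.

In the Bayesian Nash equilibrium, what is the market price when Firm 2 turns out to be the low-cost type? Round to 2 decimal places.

Firm 2 with cost c maximizes (79 − 2(q₁+q₂) − c)·q₂, giving q₂(c) = (79 − c − 2q₁)/4.
E[c₂] = 0.375·11 + 0.625·21 = 17.25
Firm 1's FOC against E[q₂] yields q₁ = (79 − 2·15 + E[c₂])/6 = (79 − 30 + 17.25)/6 = 11.0417.
q₂(low-cost) = 11.4792, so P = 79 − 2·(11.0417 + 11.4792) = 33.9583.

33.96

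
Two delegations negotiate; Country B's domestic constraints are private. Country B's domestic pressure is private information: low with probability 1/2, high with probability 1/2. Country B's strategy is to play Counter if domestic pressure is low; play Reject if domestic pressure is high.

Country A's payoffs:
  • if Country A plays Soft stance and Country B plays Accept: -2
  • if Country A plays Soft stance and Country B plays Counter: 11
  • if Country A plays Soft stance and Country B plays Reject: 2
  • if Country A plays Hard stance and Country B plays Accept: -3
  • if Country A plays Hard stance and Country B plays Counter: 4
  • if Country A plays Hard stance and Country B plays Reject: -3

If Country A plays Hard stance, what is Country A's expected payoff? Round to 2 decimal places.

E[Hard stance] = 1/2·4 + 1/2·(-3) = 2 + (-3/2) = 1/2

0.50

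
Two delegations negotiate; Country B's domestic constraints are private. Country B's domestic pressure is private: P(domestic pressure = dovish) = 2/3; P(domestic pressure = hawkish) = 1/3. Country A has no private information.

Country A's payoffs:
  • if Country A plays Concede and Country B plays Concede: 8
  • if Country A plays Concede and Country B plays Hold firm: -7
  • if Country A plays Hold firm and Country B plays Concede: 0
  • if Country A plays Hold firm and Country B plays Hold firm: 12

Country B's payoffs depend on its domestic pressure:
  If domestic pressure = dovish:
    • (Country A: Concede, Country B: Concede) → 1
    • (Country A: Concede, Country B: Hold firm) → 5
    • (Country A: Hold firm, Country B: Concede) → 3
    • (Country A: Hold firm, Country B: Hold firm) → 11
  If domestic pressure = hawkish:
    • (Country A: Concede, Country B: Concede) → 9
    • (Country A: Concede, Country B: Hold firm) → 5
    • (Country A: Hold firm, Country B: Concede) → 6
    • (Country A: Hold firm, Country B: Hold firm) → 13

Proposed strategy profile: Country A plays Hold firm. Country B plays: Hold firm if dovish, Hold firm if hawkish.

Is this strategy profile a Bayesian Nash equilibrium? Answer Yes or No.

Country A plays Hold firm: E[Hold firm] = 2/3·(12) + 1/3·(12) = 12; E[Concede] = -7. Best-responding. ✓
Country B (domestic pressure dovish), facing Hold firm: Concede gives 3, Hold firm gives 11. Proposed Hold firm is best. ✓
Country B (domestic pressure hawkish), facing Hold firm: Concede gives 6, Hold firm gives 13. Proposed Hold firm is best. ✓

Yes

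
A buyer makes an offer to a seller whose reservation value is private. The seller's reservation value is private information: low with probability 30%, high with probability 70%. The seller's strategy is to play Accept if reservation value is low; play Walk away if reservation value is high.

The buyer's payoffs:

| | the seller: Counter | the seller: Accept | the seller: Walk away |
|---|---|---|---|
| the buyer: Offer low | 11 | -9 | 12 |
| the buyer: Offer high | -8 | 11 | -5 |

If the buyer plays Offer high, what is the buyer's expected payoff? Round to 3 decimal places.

E[Offer high] = 0.3·11 + 0.7·(-5) = 3.3 + (-3.5) = -0.2

-0.200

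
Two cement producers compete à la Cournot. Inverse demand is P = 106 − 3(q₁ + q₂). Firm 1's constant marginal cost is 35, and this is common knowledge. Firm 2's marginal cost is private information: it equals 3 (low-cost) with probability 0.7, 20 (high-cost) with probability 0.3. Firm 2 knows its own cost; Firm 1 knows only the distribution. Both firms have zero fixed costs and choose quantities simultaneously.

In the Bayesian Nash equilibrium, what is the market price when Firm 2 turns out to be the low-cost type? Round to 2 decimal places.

47.15

Firm 2 with cost c maximizes (106 − 3(q₁+q₂) − c)·q₂, giving q₂(c) = (106 − c − 3q₁)/6.
E[c₂] = 0.7·3 + 0.3·20 = 8.1
Firm 1's FOC against E[q₂] yields q₁ = (106 − 2·35 + E[c₂])/9 = (106 − 70 + 8.1)/9 = 4.9.
q₂(low-cost) = 14.7167, so P = 106 − 3·(4.9 + 14.7167) = 47.15.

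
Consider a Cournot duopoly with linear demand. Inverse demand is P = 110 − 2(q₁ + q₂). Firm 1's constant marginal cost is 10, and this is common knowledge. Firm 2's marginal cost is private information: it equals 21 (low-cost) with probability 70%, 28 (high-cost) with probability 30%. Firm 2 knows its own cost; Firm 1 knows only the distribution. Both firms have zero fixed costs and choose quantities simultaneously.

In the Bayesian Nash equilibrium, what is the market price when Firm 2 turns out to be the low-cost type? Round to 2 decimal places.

46.65

Type-c best response for Firm 2: q₂(c) = (110 − c)/4 − q₁/2.
Firm 1 maximizes expected profit; its first-order condition is 110 − 4q₁ − 2E[q₂] − 10 = 0.
Substituting E[q₂] and solving: E[c₂] = 23.1, so q₁ = (110 − 2·10 + 23.1)/6 = 18.85.
q₂(low-cost) = 12.825, so P = 110 − 2·(18.85 + 12.825) = 46.65.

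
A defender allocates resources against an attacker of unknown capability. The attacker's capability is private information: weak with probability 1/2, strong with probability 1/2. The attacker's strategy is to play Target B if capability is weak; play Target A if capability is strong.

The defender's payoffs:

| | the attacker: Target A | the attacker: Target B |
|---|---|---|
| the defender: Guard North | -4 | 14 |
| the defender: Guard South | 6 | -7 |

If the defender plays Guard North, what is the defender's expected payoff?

E[Guard North] = 1/2·14 + 1/2·(-4) = 7 + (-2) = 5

5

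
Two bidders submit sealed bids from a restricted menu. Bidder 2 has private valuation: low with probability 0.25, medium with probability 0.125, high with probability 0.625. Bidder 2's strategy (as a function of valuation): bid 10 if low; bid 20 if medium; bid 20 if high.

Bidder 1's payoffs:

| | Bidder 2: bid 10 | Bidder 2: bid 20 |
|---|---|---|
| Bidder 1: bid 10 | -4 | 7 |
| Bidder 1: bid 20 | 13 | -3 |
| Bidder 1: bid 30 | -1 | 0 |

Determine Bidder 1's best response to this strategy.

E[bid 10] = 0.25·(-4) + 0.125·(7) + 0.625·(7) = 4.25
E[bid 20] = 0.25·(13) + 0.125·(-3) + 0.625·(-3) = 1
E[bid 30] = 0.25·(-1) + 0.125·(0) + 0.625·(0) = -0.25
Best response: bid 10 (4.25 is the largest).

bid 10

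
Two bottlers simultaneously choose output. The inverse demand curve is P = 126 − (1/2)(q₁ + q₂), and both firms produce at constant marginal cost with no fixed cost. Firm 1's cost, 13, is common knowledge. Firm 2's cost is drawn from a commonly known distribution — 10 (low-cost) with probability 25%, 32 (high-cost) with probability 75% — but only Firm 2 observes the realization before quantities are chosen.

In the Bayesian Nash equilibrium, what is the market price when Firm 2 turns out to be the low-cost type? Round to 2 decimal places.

46.92

Each type of Firm 2 best-responds to q₁; Firm 1 best-responds to the expected q₂ over Firm 2's types.
Firm 2 with cost c maximizes (126 − (1/2)(q₁+q₂) − c)·q₂, giving q₂(c) = (126 − c − (1/2)q₁).
E[c₂] = 0.25·10 + 0.75·32 = 26.5
Firm 1's FOC against E[q₂] yields q₁ = (126 − 2·13 + E[c₂])/(3/2) = (126 − 26 + 26.5)/(3/2) = 84.3333.
q₂(low-cost) = 73.8333, so P = 126 − (1/2)·(84.3333 + 73.8333) = 46.9167.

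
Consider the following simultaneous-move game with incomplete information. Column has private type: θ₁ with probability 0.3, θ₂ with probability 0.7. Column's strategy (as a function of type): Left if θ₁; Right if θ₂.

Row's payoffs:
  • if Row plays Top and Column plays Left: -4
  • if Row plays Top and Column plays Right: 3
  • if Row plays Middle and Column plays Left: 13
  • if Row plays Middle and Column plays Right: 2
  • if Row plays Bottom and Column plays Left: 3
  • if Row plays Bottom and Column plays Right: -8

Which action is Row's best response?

Middle

Compute Row's expected payoff for each action, taking the expectation over Column's type.
E[Top] = 0.3·(-4) + 0.7·(3) = 0.9
E[Middle] = 0.3·(13) + 0.7·(2) = 5.3
E[Bottom] = 0.3·(3) + 0.7·(-8) = -4.7
Best response: Middle (5.3 is the largest).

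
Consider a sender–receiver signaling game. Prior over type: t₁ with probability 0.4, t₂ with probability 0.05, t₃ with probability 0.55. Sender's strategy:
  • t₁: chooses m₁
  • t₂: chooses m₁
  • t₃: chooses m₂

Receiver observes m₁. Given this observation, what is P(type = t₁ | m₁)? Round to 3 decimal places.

P(m₁) = 0.4·1 + 0.05·1 + 0.55·0 = 0.45
P(t₁ | m₁) = (0.4·1) / 0.45 = 0.4 / 0.45 = 0.888889

0.889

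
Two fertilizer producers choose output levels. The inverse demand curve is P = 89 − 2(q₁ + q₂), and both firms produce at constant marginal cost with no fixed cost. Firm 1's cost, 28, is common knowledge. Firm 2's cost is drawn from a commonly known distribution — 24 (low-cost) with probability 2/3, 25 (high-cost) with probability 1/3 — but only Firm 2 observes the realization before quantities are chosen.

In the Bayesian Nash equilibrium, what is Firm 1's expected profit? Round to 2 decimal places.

182.62

Firm 2 with cost c maximizes (89 − 2(q₁+q₂) − c)·q₂, giving q₂(c) = (89 − c − 2q₁)/4.
E[c₂] = 2/3·24 + 1/3·25 = 24.3333
Firm 1's FOC against E[q₂] yields q₁ = (89 − 2·28 + E[c₂])/6 = (89 − 56 + 24.3333)/6 = 9.55556.
E[P] = 89 − 2·(q₁ + E[q₂]) = 47.1111; Firm 1's expected profit = (E[P] − 28)·q₁ = (47.1111 − 28)·9.55556 = 182.617.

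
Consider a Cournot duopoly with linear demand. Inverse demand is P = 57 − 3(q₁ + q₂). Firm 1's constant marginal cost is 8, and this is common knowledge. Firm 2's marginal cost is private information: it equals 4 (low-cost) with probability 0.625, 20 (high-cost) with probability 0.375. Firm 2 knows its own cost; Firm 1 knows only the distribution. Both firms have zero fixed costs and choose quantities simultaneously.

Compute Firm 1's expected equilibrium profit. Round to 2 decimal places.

96.33

Firm 2 with cost c maximizes (57 − 3(q₁+q₂) − c)·q₂, giving q₂(c) = (57 − c − 3q₁)/6.
E[c₂] = 0.625·4 + 0.375·20 = 10
Firm 1's FOC against E[q₂] yields q₁ = (57 − 2·8 + E[c₂])/9 = (57 − 16 + 10)/9 = 5.66667.
E[P] = 57 − 3·(q₁ + E[q₂]) = 25; Firm 1's expected profit = (E[P] − 8)·q₁ = (25 − 8)·5.66667 = 96.3333.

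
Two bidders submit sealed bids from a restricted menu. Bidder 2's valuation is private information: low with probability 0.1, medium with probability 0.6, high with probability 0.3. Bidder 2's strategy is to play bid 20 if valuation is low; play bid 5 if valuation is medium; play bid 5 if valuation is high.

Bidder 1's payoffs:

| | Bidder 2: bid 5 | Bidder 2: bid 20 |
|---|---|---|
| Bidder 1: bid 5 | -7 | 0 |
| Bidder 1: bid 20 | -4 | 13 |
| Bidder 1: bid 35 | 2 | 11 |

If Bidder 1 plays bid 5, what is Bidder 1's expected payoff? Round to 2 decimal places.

E[bid 5] = 0.1·0 + 0.6·(-7) + 0.3·(-7) = 0 + (-4.2) + (-2.1) = -6.3

-6.30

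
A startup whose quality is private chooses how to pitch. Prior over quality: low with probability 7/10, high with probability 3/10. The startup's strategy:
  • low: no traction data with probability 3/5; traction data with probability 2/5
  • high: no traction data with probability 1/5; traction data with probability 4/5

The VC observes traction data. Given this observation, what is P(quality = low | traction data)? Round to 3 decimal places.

P(traction data) = (7/10)·(2/5) + (3/10)·(4/5) = 13/25
P(low | traction data) = ((7/10)·(2/5)) / (13/25) = (7/25) / (13/25) = 7/13

0.538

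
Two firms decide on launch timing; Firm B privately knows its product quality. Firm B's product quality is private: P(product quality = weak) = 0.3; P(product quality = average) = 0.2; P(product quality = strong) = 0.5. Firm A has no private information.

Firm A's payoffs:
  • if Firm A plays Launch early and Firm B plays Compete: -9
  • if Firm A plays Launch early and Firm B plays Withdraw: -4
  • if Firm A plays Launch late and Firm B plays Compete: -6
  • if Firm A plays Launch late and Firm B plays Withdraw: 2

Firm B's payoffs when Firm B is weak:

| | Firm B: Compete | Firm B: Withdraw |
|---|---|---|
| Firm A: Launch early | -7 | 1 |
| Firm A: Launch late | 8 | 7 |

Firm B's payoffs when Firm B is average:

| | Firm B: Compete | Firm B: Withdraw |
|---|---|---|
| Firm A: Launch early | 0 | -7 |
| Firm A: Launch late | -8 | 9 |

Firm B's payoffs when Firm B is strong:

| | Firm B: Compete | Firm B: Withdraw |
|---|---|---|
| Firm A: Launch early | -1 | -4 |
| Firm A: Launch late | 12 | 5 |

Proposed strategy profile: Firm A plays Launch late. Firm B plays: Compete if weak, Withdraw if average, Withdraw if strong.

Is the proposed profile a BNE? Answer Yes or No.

No

Firm A plays Launch late: E[Launch late] = 0.3·(-6) + 0.2·(2) + 0.5·(2) = -0.4; E[Launch early] = -5.5. Best-responding. ✓
Firm B (product quality weak), facing Launch late: Compete gives 8, Withdraw gives 7. Proposed Compete is best. ✓
Firm B (product quality average), facing Launch late: Compete gives -8, Withdraw gives 9. Proposed Withdraw is best. ✓
Firm B (product quality strong), facing Launch late: Compete gives 12, Withdraw gives 5. Proposed Withdraw is not best — profitable deviation exists. ✗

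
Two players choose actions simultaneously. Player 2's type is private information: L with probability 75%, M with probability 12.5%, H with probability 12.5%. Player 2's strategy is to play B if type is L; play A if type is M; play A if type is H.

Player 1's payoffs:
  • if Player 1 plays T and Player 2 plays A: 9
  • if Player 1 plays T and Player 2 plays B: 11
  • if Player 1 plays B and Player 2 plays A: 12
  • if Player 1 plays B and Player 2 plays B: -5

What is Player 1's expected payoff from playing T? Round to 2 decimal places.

E[T] = 0.75·11 + 0.125·9 + 0.125·9 = 8.25 + 1.125 + 1.125 = 10.5

10.50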